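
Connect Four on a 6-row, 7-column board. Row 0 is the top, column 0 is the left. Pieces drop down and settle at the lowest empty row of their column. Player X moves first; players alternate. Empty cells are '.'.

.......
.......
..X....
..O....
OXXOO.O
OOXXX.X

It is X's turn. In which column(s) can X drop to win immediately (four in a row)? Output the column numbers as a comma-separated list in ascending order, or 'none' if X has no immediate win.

col 0: drop X → no win
col 1: drop X → no win
col 2: drop X → no win
col 3: drop X → no win
col 4: drop X → no win
col 5: drop X → WIN!
col 6: drop X → no win

Answer: 5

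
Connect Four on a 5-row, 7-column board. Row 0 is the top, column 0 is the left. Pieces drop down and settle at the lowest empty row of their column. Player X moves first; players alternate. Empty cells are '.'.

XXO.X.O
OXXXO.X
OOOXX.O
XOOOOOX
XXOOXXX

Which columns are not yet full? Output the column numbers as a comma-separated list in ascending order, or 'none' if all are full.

col 0: top cell = 'X' → FULL
col 1: top cell = 'X' → FULL
col 2: top cell = 'O' → FULL
col 3: top cell = '.' → open
col 4: top cell = 'X' → FULL
col 5: top cell = '.' → open
col 6: top cell = 'O' → FULL

Answer: 3,5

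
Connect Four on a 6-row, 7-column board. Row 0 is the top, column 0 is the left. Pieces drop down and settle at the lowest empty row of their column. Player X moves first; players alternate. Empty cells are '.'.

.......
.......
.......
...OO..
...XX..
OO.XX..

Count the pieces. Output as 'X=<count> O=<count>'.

X=4 O=4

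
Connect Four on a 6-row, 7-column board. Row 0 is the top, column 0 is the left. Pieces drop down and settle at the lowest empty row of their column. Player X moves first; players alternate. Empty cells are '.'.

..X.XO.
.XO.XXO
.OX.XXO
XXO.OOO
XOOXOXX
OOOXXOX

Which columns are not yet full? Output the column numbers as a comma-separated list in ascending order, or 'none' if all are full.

col 0: top cell = '.' → open
col 1: top cell = '.' → open
col 2: top cell = 'X' → FULL
col 3: top cell = '.' → open
col 4: top cell = 'X' → FULL
col 5: top cell = 'O' → FULL
col 6: top cell = '.' → open

Answer: 0,1,3,6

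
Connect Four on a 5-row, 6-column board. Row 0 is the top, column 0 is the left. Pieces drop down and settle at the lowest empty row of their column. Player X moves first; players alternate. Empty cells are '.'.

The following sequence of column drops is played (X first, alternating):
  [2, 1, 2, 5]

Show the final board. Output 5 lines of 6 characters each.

Answer: ......
......
......
..X...
.OX..O

Derivation:
Move 1: X drops in col 2, lands at row 4
Move 2: O drops in col 1, lands at row 4
Move 3: X drops in col 2, lands at row 3
Move 4: O drops in col 5, lands at row 4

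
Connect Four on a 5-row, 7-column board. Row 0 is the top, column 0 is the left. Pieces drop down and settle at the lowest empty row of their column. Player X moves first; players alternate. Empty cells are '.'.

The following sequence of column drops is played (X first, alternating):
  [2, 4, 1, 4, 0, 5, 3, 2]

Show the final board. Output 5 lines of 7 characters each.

Move 1: X drops in col 2, lands at row 4
Move 2: O drops in col 4, lands at row 4
Move 3: X drops in col 1, lands at row 4
Move 4: O drops in col 4, lands at row 3
Move 5: X drops in col 0, lands at row 4
Move 6: O drops in col 5, lands at row 4
Move 7: X drops in col 3, lands at row 4
Move 8: O drops in col 2, lands at row 3

Answer: .......
.......
.......
..O.O..
XXXXOO.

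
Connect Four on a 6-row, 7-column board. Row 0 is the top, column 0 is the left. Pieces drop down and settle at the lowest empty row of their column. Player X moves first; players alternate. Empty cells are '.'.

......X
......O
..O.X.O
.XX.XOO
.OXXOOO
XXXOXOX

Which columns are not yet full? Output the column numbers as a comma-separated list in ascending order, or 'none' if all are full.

Answer: 0,1,2,3,4,5

Derivation:
col 0: top cell = '.' → open
col 1: top cell = '.' → open
col 2: top cell = '.' → open
col 3: top cell = '.' → open
col 4: top cell = '.' → open
col 5: top cell = '.' → open
col 6: top cell = 'X' → FULL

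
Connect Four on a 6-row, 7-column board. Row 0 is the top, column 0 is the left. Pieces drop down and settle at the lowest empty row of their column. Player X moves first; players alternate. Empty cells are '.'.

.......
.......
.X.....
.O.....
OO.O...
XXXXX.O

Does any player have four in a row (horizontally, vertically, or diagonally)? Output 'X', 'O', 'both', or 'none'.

X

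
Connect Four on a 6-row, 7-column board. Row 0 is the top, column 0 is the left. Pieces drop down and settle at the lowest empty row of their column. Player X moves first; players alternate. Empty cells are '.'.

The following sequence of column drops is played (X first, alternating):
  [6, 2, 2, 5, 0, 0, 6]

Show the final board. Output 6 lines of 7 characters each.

Move 1: X drops in col 6, lands at row 5
Move 2: O drops in col 2, lands at row 5
Move 3: X drops in col 2, lands at row 4
Move 4: O drops in col 5, lands at row 5
Move 5: X drops in col 0, lands at row 5
Move 6: O drops in col 0, lands at row 4
Move 7: X drops in col 6, lands at row 4

Answer: .......
.......
.......
.......
O.X...X
X.O..OX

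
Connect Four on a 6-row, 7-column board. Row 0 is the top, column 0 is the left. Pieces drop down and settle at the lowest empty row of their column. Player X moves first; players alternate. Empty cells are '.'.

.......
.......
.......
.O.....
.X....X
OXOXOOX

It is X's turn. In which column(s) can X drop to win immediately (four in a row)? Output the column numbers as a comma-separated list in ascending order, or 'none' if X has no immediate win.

col 0: drop X → no win
col 1: drop X → no win
col 2: drop X → no win
col 3: drop X → no win
col 4: drop X → no win
col 5: drop X → no win
col 6: drop X → no win

Answer: none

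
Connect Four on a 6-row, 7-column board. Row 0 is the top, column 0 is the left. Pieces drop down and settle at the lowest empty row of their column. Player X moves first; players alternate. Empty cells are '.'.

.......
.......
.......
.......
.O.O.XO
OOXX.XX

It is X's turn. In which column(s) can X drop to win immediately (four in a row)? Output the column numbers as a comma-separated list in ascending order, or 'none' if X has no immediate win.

col 0: drop X → no win
col 1: drop X → no win
col 2: drop X → no win
col 3: drop X → no win
col 4: drop X → WIN!
col 5: drop X → no win
col 6: drop X → no win

Answer: 4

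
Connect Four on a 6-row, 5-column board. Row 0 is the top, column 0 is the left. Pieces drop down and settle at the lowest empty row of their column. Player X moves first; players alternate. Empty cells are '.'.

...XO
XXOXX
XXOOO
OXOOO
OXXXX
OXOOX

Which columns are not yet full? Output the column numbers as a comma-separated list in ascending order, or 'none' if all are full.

col 0: top cell = '.' → open
col 1: top cell = '.' → open
col 2: top cell = '.' → open
col 3: top cell = 'X' → FULL
col 4: top cell = 'O' → FULL

Answer: 0,1,2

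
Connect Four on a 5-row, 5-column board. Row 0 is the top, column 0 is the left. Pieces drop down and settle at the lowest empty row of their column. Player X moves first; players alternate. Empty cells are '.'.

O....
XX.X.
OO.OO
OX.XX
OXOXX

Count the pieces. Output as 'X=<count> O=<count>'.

X=9 O=8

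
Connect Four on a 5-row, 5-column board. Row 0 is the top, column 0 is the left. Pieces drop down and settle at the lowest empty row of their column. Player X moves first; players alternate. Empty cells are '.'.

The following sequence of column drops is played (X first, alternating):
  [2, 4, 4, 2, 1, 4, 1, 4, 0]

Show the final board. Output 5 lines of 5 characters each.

Move 1: X drops in col 2, lands at row 4
Move 2: O drops in col 4, lands at row 4
Move 3: X drops in col 4, lands at row 3
Move 4: O drops in col 2, lands at row 3
Move 5: X drops in col 1, lands at row 4
Move 6: O drops in col 4, lands at row 2
Move 7: X drops in col 1, lands at row 3
Move 8: O drops in col 4, lands at row 1
Move 9: X drops in col 0, lands at row 4

Answer: .....
....O
....O
.XO.X
XXX.O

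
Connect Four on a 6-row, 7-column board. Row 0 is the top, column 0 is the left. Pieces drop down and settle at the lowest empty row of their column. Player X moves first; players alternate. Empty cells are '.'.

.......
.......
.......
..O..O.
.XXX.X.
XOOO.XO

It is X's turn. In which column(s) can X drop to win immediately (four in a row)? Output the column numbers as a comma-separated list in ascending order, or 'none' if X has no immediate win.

Answer: 0

Derivation:
col 0: drop X → WIN!
col 1: drop X → no win
col 2: drop X → no win
col 3: drop X → no win
col 4: drop X → no win
col 5: drop X → no win
col 6: drop X → no win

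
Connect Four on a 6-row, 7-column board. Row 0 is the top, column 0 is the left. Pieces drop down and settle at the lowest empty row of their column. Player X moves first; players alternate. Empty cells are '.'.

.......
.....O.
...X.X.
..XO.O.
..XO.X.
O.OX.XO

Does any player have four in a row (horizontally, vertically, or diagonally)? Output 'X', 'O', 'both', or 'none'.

none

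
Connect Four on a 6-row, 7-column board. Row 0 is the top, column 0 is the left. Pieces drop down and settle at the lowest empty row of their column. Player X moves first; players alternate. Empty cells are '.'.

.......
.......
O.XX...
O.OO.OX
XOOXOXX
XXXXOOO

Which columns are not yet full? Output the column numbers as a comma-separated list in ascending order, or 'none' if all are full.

Answer: 0,1,2,3,4,5,6

Derivation:
col 0: top cell = '.' → open
col 1: top cell = '.' → open
col 2: top cell = '.' → open
col 3: top cell = '.' → open
col 4: top cell = '.' → open
col 5: top cell = '.' → open
col 6: top cell = '.' → open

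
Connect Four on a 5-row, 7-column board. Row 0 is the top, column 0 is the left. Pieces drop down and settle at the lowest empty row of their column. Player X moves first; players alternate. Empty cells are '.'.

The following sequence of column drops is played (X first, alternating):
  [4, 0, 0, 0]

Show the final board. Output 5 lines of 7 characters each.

Answer: .......
.......
O......
X......
O...X..

Derivation:
Move 1: X drops in col 4, lands at row 4
Move 2: O drops in col 0, lands at row 4
Move 3: X drops in col 0, lands at row 3
Move 4: O drops in col 0, lands at row 2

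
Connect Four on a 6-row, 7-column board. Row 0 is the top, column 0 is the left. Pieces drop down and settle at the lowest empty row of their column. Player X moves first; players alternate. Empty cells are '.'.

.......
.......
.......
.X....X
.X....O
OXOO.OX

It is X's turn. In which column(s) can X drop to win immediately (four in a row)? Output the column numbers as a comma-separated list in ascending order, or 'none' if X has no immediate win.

Answer: 1

Derivation:
col 0: drop X → no win
col 1: drop X → WIN!
col 2: drop X → no win
col 3: drop X → no win
col 4: drop X → no win
col 5: drop X → no win
col 6: drop X → no win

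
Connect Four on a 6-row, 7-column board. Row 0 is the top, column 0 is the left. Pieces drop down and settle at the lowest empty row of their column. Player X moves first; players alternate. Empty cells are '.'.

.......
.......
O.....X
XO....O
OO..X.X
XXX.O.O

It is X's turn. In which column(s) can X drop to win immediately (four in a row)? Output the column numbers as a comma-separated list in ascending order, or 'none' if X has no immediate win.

Answer: 3

Derivation:
col 0: drop X → no win
col 1: drop X → no win
col 2: drop X → no win
col 3: drop X → WIN!
col 4: drop X → no win
col 5: drop X → no win
col 6: drop X → no win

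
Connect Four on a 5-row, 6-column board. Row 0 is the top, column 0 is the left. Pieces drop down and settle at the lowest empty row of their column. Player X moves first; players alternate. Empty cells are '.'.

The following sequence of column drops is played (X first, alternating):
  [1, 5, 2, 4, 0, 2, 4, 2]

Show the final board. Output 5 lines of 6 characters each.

Answer: ......
......
..O...
..O.X.
XXX.OO

Derivation:
Move 1: X drops in col 1, lands at row 4
Move 2: O drops in col 5, lands at row 4
Move 3: X drops in col 2, lands at row 4
Move 4: O drops in col 4, lands at row 4
Move 5: X drops in col 0, lands at row 4
Move 6: O drops in col 2, lands at row 3
Move 7: X drops in col 4, lands at row 3
Move 8: O drops in col 2, lands at row 2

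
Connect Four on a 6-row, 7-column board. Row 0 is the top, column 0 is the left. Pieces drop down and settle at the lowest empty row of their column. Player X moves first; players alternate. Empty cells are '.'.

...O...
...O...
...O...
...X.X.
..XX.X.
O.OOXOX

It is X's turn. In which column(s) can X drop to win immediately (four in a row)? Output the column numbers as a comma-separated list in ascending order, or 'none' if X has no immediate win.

Answer: 4

Derivation:
col 0: drop X → no win
col 1: drop X → no win
col 2: drop X → no win
col 4: drop X → WIN!
col 5: drop X → no win
col 6: drop X → no win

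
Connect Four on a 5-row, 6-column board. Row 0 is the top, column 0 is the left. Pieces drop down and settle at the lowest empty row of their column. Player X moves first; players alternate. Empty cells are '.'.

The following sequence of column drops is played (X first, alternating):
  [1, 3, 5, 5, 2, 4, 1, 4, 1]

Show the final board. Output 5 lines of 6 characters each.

Answer: ......
......
.X....
.X..OO
.XXOOX

Derivation:
Move 1: X drops in col 1, lands at row 4
Move 2: O drops in col 3, lands at row 4
Move 3: X drops in col 5, lands at row 4
Move 4: O drops in col 5, lands at row 3
Move 5: X drops in col 2, lands at row 4
Move 6: O drops in col 4, lands at row 4
Move 7: X drops in col 1, lands at row 3
Move 8: O drops in col 4, lands at row 3
Move 9: X drops in col 1, lands at row 2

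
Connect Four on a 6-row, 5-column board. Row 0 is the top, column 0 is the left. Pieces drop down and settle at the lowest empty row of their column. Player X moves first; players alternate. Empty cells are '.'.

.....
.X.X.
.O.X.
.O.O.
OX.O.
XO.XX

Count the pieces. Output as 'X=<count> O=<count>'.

X=7 O=6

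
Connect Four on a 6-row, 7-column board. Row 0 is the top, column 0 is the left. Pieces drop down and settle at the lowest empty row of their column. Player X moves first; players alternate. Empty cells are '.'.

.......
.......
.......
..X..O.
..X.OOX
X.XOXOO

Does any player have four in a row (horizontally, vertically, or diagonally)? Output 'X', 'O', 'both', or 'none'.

none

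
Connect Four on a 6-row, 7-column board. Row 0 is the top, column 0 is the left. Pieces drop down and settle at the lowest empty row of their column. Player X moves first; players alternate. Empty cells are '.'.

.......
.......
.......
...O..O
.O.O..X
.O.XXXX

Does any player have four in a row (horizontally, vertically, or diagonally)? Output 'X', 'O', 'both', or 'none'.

X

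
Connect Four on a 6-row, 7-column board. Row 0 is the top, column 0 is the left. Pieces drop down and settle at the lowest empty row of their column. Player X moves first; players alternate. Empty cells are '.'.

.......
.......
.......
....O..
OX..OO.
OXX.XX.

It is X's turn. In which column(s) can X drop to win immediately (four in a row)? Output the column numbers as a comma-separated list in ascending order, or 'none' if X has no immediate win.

col 0: drop X → no win
col 1: drop X → no win
col 2: drop X → no win
col 3: drop X → WIN!
col 4: drop X → no win
col 5: drop X → no win
col 6: drop X → no win

Answer: 3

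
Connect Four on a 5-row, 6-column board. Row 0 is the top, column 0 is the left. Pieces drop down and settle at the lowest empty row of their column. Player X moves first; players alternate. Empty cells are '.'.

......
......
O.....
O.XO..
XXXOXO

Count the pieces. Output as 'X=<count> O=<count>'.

X=5 O=5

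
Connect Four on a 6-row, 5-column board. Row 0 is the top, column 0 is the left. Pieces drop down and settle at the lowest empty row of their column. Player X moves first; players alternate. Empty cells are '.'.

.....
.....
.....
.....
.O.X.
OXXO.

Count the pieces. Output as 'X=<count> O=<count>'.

X=3 O=3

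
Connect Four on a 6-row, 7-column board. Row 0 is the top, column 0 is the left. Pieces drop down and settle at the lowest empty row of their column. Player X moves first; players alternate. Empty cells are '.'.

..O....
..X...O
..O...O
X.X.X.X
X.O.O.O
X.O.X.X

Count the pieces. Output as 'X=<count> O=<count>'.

X=9 O=8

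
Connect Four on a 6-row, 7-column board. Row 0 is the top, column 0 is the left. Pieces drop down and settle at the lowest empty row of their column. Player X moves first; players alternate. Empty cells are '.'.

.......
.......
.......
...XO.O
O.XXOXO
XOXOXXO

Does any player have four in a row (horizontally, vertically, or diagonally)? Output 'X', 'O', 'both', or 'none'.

none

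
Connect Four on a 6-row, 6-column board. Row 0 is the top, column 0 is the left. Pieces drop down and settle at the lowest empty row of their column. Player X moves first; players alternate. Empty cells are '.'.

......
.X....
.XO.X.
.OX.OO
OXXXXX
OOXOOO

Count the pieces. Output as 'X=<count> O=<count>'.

X=10 O=10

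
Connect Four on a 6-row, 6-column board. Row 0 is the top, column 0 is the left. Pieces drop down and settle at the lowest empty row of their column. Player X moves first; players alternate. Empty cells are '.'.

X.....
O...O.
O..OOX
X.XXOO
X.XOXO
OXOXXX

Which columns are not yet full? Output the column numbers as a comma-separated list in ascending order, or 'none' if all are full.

Answer: 1,2,3,4,5

Derivation:
col 0: top cell = 'X' → FULL
col 1: top cell = '.' → open
col 2: top cell = '.' → open
col 3: top cell = '.' → open
col 4: top cell = '.' → open
col 5: top cell = '.' → open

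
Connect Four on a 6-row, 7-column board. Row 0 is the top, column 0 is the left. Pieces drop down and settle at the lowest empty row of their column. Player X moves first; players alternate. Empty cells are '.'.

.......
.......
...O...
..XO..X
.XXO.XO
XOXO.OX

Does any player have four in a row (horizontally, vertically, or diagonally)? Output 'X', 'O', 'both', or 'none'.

O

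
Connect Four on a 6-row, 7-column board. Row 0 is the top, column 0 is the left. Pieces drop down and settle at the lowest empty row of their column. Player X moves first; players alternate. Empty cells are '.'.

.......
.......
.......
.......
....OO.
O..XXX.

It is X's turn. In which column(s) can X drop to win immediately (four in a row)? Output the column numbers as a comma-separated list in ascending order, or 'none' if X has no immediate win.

col 0: drop X → no win
col 1: drop X → no win
col 2: drop X → WIN!
col 3: drop X → no win
col 4: drop X → no win
col 5: drop X → no win
col 6: drop X → WIN!

Answer: 2,6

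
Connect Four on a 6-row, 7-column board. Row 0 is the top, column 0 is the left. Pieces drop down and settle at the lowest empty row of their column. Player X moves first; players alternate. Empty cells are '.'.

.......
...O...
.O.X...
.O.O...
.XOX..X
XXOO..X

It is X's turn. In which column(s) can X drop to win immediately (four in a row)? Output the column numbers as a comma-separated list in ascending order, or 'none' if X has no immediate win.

col 0: drop X → no win
col 1: drop X → no win
col 2: drop X → WIN!
col 3: drop X → no win
col 4: drop X → no win
col 5: drop X → no win
col 6: drop X → no win

Answer: 2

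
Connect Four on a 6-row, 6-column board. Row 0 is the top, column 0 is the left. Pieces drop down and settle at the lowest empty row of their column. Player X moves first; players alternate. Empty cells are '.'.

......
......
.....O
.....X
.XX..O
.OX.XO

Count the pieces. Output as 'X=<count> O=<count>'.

X=5 O=4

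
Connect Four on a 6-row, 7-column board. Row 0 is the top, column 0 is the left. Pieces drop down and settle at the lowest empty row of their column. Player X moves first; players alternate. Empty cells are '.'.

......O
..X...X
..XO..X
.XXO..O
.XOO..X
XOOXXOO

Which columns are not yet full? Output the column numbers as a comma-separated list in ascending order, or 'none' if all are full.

col 0: top cell = '.' → open
col 1: top cell = '.' → open
col 2: top cell = '.' → open
col 3: top cell = '.' → open
col 4: top cell = '.' → open
col 5: top cell = '.' → open
col 6: top cell = 'O' → FULL

Answer: 0,1,2,3,4,5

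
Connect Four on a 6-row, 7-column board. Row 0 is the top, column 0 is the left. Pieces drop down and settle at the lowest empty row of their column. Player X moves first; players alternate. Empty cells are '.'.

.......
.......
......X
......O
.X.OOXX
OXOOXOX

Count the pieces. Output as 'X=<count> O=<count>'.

X=7 O=7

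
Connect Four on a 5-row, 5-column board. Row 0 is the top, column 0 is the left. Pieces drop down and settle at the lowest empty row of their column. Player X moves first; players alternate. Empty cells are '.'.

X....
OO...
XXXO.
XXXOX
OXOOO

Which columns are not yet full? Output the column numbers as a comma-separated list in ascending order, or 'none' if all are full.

col 0: top cell = 'X' → FULL
col 1: top cell = '.' → open
col 2: top cell = '.' → open
col 3: top cell = '.' → open
col 4: top cell = '.' → open

Answer: 1,2,3,4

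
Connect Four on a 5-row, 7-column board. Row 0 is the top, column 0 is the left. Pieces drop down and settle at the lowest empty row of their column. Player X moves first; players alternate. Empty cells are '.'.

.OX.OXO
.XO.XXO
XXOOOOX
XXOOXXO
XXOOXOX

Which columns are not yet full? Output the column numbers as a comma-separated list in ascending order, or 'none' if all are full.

Answer: 0,3

Derivation:
col 0: top cell = '.' → open
col 1: top cell = 'O' → FULL
col 2: top cell = 'X' → FULL
col 3: top cell = '.' → open
col 4: top cell = 'O' → FULL
col 5: top cell = 'X' → FULL
col 6: top cell = 'O' → FULL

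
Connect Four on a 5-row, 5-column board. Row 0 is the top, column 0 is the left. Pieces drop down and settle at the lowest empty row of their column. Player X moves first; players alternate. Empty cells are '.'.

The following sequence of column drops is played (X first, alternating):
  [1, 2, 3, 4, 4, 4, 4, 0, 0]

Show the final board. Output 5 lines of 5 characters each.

Move 1: X drops in col 1, lands at row 4
Move 2: O drops in col 2, lands at row 4
Move 3: X drops in col 3, lands at row 4
Move 4: O drops in col 4, lands at row 4
Move 5: X drops in col 4, lands at row 3
Move 6: O drops in col 4, lands at row 2
Move 7: X drops in col 4, lands at row 1
Move 8: O drops in col 0, lands at row 4
Move 9: X drops in col 0, lands at row 3

Answer: .....
....X
....O
X...X
OXOXO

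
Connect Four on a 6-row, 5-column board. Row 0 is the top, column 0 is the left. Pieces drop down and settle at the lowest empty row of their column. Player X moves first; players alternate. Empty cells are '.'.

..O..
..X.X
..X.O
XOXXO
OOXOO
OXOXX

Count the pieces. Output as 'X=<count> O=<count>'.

X=10 O=10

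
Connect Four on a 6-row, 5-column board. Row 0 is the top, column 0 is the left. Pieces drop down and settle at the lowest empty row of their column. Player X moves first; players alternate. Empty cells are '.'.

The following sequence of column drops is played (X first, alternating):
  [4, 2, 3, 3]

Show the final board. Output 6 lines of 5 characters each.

Answer: .....
.....
.....
.....
...O.
..OXX

Derivation:
Move 1: X drops in col 4, lands at row 5
Move 2: O drops in col 2, lands at row 5
Move 3: X drops in col 3, lands at row 5
Move 4: O drops in col 3, lands at row 4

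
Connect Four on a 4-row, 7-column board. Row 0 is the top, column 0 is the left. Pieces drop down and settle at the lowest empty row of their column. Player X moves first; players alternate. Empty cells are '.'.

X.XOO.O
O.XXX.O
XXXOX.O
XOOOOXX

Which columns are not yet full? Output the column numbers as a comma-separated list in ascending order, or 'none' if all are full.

Answer: 1,5

Derivation:
col 0: top cell = 'X' → FULL
col 1: top cell = '.' → open
col 2: top cell = 'X' → FULL
col 3: top cell = 'O' → FULL
col 4: top cell = 'O' → FULL
col 5: top cell = '.' → open
col 6: top cell = 'O' → FULL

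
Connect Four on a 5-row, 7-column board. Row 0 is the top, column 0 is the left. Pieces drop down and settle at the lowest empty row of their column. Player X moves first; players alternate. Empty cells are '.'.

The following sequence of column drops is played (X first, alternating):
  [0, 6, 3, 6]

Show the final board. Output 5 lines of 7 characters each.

Answer: .......
.......
.......
......O
X..X..O

Derivation:
Move 1: X drops in col 0, lands at row 4
Move 2: O drops in col 6, lands at row 4
Move 3: X drops in col 3, lands at row 4
Move 4: O drops in col 6, lands at row 3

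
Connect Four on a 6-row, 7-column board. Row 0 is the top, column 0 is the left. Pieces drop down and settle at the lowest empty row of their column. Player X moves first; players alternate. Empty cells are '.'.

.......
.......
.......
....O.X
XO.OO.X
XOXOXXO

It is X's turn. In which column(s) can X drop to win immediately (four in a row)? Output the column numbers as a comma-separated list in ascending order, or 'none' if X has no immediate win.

col 0: drop X → no win
col 1: drop X → no win
col 2: drop X → no win
col 3: drop X → no win
col 4: drop X → no win
col 5: drop X → no win
col 6: drop X → no win

Answer: none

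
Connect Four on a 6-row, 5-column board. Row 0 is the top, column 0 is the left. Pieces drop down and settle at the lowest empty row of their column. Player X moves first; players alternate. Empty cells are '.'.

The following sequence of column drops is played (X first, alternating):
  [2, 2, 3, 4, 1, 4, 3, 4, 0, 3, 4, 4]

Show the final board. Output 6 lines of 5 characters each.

Answer: .....
....O
....X
...OO
..OXO
XXXXO

Derivation:
Move 1: X drops in col 2, lands at row 5
Move 2: O drops in col 2, lands at row 4
Move 3: X drops in col 3, lands at row 5
Move 4: O drops in col 4, lands at row 5
Move 5: X drops in col 1, lands at row 5
Move 6: O drops in col 4, lands at row 4
Move 7: X drops in col 3, lands at row 4
Move 8: O drops in col 4, lands at row 3
Move 9: X drops in col 0, lands at row 5
Move 10: O drops in col 3, lands at row 3
Move 11: X drops in col 4, lands at row 2
Move 12: O drops in col 4, lands at row 1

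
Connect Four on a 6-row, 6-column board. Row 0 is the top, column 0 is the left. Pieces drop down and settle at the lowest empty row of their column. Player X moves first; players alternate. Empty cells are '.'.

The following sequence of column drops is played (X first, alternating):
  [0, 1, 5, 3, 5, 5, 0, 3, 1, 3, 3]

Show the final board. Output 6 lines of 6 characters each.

Move 1: X drops in col 0, lands at row 5
Move 2: O drops in col 1, lands at row 5
Move 3: X drops in col 5, lands at row 5
Move 4: O drops in col 3, lands at row 5
Move 5: X drops in col 5, lands at row 4
Move 6: O drops in col 5, lands at row 3
Move 7: X drops in col 0, lands at row 4
Move 8: O drops in col 3, lands at row 4
Move 9: X drops in col 1, lands at row 4
Move 10: O drops in col 3, lands at row 3
Move 11: X drops in col 3, lands at row 2

Answer: ......
......
...X..
...O.O
XX.O.X
XO.O.X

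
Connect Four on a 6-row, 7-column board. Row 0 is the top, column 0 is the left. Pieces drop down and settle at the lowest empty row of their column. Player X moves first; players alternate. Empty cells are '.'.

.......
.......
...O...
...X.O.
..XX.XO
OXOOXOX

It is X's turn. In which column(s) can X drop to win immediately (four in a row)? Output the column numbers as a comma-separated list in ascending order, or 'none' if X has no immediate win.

col 0: drop X → no win
col 1: drop X → no win
col 2: drop X → no win
col 3: drop X → no win
col 4: drop X → WIN!
col 5: drop X → no win
col 6: drop X → no win

Answer: 4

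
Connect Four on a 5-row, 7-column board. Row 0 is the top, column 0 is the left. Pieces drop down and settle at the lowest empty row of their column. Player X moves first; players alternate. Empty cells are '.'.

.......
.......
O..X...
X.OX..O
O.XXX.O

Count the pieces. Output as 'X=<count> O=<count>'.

X=6 O=5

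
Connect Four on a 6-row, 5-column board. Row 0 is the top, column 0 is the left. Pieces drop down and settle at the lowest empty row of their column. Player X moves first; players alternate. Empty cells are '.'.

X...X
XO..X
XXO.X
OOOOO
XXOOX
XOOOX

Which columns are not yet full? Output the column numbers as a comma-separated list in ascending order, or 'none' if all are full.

col 0: top cell = 'X' → FULL
col 1: top cell = '.' → open
col 2: top cell = '.' → open
col 3: top cell = '.' → open
col 4: top cell = 'X' → FULL

Answer: 1,2,3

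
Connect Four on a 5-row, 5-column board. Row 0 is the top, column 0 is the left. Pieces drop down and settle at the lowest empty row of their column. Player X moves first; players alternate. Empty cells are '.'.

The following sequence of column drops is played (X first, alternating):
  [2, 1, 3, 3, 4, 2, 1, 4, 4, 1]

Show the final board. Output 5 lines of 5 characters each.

Answer: .....
.....
.O..X
.XOOO
.OXXX

Derivation:
Move 1: X drops in col 2, lands at row 4
Move 2: O drops in col 1, lands at row 4
Move 3: X drops in col 3, lands at row 4
Move 4: O drops in col 3, lands at row 3
Move 5: X drops in col 4, lands at row 4
Move 6: O drops in col 2, lands at row 3
Move 7: X drops in col 1, lands at row 3
Move 8: O drops in col 4, lands at row 3
Move 9: X drops in col 4, lands at row 2
Move 10: O drops in col 1, lands at row 2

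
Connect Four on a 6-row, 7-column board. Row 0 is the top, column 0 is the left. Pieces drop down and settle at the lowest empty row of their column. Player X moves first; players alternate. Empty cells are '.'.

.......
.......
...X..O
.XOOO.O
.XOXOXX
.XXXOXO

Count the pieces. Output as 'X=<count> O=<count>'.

X=10 O=9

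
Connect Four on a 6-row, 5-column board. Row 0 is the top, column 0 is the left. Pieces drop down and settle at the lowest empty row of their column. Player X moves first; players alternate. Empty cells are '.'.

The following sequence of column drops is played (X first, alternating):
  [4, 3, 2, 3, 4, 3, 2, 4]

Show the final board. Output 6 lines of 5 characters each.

Answer: .....
.....
.....
...OO
..XOX
..XOX

Derivation:
Move 1: X drops in col 4, lands at row 5
Move 2: O drops in col 3, lands at row 5
Move 3: X drops in col 2, lands at row 5
Move 4: O drops in col 3, lands at row 4
Move 5: X drops in col 4, lands at row 4
Move 6: O drops in col 3, lands at row 3
Move 7: X drops in col 2, lands at row 4
Move 8: O drops in col 4, lands at row 3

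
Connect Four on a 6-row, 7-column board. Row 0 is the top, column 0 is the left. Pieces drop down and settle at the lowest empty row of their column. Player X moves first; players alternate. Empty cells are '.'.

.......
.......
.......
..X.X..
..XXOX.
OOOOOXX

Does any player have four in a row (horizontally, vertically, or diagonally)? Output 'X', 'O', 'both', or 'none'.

O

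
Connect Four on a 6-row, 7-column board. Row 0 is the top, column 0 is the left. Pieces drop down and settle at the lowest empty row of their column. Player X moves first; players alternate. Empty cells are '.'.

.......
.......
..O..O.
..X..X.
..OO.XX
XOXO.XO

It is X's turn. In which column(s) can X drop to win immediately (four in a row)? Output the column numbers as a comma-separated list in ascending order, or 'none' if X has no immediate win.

col 0: drop X → no win
col 1: drop X → no win
col 2: drop X → no win
col 3: drop X → no win
col 4: drop X → no win
col 5: drop X → no win
col 6: drop X → no win

Answer: none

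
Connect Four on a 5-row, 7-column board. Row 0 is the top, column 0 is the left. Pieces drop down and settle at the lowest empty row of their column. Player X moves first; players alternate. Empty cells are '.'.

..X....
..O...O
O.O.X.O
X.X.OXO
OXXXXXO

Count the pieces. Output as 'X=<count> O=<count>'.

X=10 O=9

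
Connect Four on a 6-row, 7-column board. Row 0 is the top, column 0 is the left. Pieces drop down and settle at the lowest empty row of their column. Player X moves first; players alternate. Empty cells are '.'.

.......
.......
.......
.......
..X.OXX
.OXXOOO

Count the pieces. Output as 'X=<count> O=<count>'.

X=5 O=5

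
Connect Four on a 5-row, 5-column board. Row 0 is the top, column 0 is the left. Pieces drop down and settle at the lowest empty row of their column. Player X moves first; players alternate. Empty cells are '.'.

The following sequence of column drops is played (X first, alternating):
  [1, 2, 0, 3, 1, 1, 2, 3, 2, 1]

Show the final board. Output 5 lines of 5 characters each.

Move 1: X drops in col 1, lands at row 4
Move 2: O drops in col 2, lands at row 4
Move 3: X drops in col 0, lands at row 4
Move 4: O drops in col 3, lands at row 4
Move 5: X drops in col 1, lands at row 3
Move 6: O drops in col 1, lands at row 2
Move 7: X drops in col 2, lands at row 3
Move 8: O drops in col 3, lands at row 3
Move 9: X drops in col 2, lands at row 2
Move 10: O drops in col 1, lands at row 1

Answer: .....
.O...
.OX..
.XXO.
XXOO.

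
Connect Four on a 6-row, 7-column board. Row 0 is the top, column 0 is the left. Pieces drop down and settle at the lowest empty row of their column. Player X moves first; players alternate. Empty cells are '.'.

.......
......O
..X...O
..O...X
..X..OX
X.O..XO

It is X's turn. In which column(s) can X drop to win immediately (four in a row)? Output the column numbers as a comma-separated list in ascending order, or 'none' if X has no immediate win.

Answer: none

Derivation:
col 0: drop X → no win
col 1: drop X → no win
col 2: drop X → no win
col 3: drop X → no win
col 4: drop X → no win
col 5: drop X → no win
col 6: drop X → no win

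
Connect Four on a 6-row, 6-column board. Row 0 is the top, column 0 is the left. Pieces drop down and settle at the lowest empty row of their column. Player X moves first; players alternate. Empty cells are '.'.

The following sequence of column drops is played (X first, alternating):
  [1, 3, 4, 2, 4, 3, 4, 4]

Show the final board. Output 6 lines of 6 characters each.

Move 1: X drops in col 1, lands at row 5
Move 2: O drops in col 3, lands at row 5
Move 3: X drops in col 4, lands at row 5
Move 4: O drops in col 2, lands at row 5
Move 5: X drops in col 4, lands at row 4
Move 6: O drops in col 3, lands at row 4
Move 7: X drops in col 4, lands at row 3
Move 8: O drops in col 4, lands at row 2

Answer: ......
......
....O.
....X.
...OX.
.XOOX.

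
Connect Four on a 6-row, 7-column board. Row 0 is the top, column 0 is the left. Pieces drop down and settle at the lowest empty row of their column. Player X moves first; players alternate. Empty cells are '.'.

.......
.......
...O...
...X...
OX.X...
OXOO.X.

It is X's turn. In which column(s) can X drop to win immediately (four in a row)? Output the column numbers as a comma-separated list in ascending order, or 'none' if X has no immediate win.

col 0: drop X → no win
col 1: drop X → no win
col 2: drop X → no win
col 3: drop X → no win
col 4: drop X → no win
col 5: drop X → no win
col 6: drop X → no win

Answer: none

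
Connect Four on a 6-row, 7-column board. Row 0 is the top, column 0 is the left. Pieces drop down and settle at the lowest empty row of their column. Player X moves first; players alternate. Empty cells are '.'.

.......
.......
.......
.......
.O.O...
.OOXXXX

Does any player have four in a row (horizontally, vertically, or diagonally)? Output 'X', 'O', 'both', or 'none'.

X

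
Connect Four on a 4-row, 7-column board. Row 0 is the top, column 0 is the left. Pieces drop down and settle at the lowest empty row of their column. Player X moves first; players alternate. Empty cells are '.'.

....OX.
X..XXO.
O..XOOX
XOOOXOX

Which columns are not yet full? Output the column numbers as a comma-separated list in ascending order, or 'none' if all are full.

Answer: 0,1,2,3,6

Derivation:
col 0: top cell = '.' → open
col 1: top cell = '.' → open
col 2: top cell = '.' → open
col 3: top cell = '.' → open
col 4: top cell = 'O' → FULL
col 5: top cell = 'X' → FULL
col 6: top cell = '.' → open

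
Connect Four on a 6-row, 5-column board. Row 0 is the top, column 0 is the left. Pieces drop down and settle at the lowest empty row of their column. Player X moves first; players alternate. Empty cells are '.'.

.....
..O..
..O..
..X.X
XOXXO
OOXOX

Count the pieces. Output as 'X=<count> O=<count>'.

X=7 O=7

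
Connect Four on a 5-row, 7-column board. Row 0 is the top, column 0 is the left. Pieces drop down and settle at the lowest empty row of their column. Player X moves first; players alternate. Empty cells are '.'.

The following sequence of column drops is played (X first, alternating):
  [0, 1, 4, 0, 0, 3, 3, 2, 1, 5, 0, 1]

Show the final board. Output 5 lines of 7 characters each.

Answer: .......
X......
XO.....
OX.X...
XOOOXO.

Derivation:
Move 1: X drops in col 0, lands at row 4
Move 2: O drops in col 1, lands at row 4
Move 3: X drops in col 4, lands at row 4
Move 4: O drops in col 0, lands at row 3
Move 5: X drops in col 0, lands at row 2
Move 6: O drops in col 3, lands at row 4
Move 7: X drops in col 3, lands at row 3
Move 8: O drops in col 2, lands at row 4
Move 9: X drops in col 1, lands at row 3
Move 10: O drops in col 5, lands at row 4
Move 11: X drops in col 0, lands at row 1
Move 12: O drops in col 1, lands at row 2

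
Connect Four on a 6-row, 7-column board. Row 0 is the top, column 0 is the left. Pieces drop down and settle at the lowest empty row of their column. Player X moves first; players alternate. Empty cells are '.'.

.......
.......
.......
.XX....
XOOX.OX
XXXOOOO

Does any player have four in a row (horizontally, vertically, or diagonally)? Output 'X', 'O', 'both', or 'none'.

O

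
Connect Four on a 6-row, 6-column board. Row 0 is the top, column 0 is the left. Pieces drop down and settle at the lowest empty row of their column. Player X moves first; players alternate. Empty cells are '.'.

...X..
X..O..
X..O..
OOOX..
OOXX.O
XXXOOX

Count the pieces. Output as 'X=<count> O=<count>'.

X=10 O=10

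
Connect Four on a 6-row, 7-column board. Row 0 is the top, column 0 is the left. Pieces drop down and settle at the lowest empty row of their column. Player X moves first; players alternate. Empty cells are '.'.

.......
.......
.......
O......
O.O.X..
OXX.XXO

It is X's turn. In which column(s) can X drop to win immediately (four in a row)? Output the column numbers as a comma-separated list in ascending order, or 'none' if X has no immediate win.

Answer: 3

Derivation:
col 0: drop X → no win
col 1: drop X → no win
col 2: drop X → no win
col 3: drop X → WIN!
col 4: drop X → no win
col 5: drop X → no win
col 6: drop X → no win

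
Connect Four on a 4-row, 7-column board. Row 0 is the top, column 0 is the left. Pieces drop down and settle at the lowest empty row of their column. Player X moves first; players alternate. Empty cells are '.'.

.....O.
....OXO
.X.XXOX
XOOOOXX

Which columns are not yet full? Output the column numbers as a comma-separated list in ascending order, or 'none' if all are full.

Answer: 0,1,2,3,4,6

Derivation:
col 0: top cell = '.' → open
col 1: top cell = '.' → open
col 2: top cell = '.' → open
col 3: top cell = '.' → open
col 4: top cell = '.' → open
col 5: top cell = 'O' → FULL
col 6: top cell = '.' → open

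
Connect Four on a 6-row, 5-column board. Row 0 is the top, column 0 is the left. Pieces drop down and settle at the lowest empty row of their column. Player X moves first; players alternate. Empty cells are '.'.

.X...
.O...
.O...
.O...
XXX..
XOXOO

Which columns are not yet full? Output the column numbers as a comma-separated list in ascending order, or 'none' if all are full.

Answer: 0,2,3,4

Derivation:
col 0: top cell = '.' → open
col 1: top cell = 'X' → FULL
col 2: top cell = '.' → open
col 3: top cell = '.' → open
col 4: top cell = '.' → open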